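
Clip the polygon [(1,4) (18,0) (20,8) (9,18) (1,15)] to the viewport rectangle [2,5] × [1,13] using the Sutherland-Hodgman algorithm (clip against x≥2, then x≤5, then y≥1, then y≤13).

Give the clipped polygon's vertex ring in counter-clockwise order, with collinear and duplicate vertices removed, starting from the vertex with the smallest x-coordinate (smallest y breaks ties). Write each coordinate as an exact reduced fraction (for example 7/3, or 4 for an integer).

1. After x ≥ 2: [(2,64/17) (18,0) (20,8) (9,18) (2,123/8)]
2. After x ≤ 5: [(2,64/17) (5,52/17) (5,33/2) (2,123/8)]
3. After y ≥ 1: [(2,64/17) (5,52/17) (5,33/2) (2,123/8)]
4. After y ≤ 13: [(2,13) (2,64/17) (5,52/17) (5,13)]
5. Canonical ring: [(2,64/17) (5,52/17) (5,13) (2,13)]

Clipped polygon: [(2,64/17) (5,52/17) (5,13) (2,13)]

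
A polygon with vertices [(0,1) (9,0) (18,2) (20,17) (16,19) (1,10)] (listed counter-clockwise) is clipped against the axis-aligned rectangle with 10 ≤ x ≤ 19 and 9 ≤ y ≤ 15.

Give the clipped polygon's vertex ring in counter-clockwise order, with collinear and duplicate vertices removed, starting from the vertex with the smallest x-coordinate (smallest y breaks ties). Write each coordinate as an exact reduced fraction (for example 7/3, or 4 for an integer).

1. After x ≥ 10: [(10,2/9) (18,2) (20,17) (16,19) (10,77/5)]
2. After x ≤ 19: [(10,2/9) (18,2) (19,19/2) (19,35/2) (16,19) (10,77/5)]
3. After y ≥ 9: [(10,9) (284/15,9) (19,19/2) (19,35/2) (16,19) (10,77/5)]
4. After y ≤ 15: [(10,15) (10,9) (284/15,9) (19,19/2) (19,15)]
5. Canonical ring: [(10,9) (284/15,9) (19,19/2) (19,15) (10,15)]

Clipped polygon: [(10,9) (284/15,9) (19,19/2) (19,15) (10,15)]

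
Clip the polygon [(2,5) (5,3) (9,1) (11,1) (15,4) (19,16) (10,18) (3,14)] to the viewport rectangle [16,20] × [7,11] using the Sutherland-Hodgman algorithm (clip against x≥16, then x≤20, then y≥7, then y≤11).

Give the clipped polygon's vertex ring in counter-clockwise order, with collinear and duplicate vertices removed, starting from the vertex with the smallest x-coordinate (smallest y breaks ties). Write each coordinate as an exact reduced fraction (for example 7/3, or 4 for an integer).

1. After x ≥ 16: [(16,7) (19,16) (16,50/3)]
2. After x ≤ 20: [(16,7) (19,16) (16,50/3)]
3. After y ≥ 7: [(16,7) (19,16) (16,50/3)]
4. After y ≤ 11: [(16,11) (16,7) (52/3,11)]
5. Canonical ring: [(16,7) (52/3,11) (16,11)]

Clipped polygon: [(16,7) (52/3,11) (16,11)]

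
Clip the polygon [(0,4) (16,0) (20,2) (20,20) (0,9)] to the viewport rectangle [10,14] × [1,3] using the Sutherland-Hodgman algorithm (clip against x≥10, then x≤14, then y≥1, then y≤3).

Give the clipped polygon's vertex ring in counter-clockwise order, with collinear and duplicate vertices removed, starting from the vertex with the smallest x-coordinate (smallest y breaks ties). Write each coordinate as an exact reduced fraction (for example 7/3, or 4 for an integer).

1. After x ≥ 10: [(10,3/2) (16,0) (20,2) (20,20) (10,29/2)]
2. After x ≤ 14: [(10,3/2) (14,1/2) (14,167/10) (10,29/2)]
3. After y ≥ 1: [(10,3/2) (12,1) (14,1) (14,167/10) (10,29/2)]
4. After y ≤ 3: [(10,3) (10,3/2) (12,1) (14,1) (14,3)]
5. Canonical ring: [(10,3/2) (12,1) (14,1) (14,3) (10,3)]

Clipped polygon: [(10,3/2) (12,1) (14,1) (14,3) (10,3)]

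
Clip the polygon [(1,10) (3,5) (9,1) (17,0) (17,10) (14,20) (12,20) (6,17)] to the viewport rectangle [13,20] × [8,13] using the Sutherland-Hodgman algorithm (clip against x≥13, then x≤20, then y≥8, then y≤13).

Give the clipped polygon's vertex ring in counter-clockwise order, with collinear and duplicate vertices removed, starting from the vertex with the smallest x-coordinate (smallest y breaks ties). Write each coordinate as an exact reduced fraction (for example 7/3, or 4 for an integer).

1. After x ≥ 13: [(13,1/2) (17,0) (17,10) (14,20) (13,20)]
2. After x ≤ 20: [(13,1/2) (17,0) (17,10) (14,20) (13,20)]
3. After y ≥ 8: [(13,8) (17,8) (17,10) (14,20) (13,20)]
4. After y ≤ 13: [(13,13) (13,8) (17,8) (17,10) (161/10,13)]
5. Canonical ring: [(13,8) (17,8) (17,10) (161/10,13) (13,13)]

Clipped polygon: [(13,8) (17,8) (17,10) (161/10,13) (13,13)]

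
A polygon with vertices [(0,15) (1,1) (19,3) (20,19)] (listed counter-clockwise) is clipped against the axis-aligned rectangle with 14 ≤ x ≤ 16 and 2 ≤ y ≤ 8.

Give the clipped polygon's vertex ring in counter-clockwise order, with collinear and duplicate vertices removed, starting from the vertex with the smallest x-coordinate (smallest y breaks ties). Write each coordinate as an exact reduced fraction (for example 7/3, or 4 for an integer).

1. After x ≥ 14: [(14,89/5) (14,22/9) (19,3) (20,19)]
2. After x ≤ 16: [(16,91/5) (14,89/5) (14,22/9) (16,8/3)]
3. After y ≥ 2: [(16,91/5) (14,89/5) (14,22/9) (16,8/3)]
4. After y ≤ 8: [(16,8) (14,8) (14,22/9) (16,8/3)]
5. Canonical ring: [(14,22/9) (16,8/3) (16,8) (14,8)]

Clipped polygon: [(14,22/9) (16,8/3) (16,8) (14,8)]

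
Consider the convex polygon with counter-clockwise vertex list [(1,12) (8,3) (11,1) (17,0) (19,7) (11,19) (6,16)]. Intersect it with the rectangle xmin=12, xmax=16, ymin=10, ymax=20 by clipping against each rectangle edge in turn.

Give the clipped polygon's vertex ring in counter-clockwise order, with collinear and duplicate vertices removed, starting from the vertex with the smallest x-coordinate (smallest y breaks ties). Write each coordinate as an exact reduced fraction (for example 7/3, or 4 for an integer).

Clipped polygon: [(12,10) (16,10) (16,23/2) (12,35/2)]

1. After x ≥ 12: [(12,5/6) (17,0) (19,7) (12,35/2)]
2. After x ≤ 16: [(12,5/6) (16,1/6) (16,23/2) (12,35/2)]
3. After y ≥ 10: [(12,10) (16,10) (16,23/2) (12,35/2)]
4. After y ≤ 20: [(12,10) (16,10) (16,23/2) (12,35/2)]
5. Canonical ring: [(12,10) (16,10) (16,23/2) (12,35/2)]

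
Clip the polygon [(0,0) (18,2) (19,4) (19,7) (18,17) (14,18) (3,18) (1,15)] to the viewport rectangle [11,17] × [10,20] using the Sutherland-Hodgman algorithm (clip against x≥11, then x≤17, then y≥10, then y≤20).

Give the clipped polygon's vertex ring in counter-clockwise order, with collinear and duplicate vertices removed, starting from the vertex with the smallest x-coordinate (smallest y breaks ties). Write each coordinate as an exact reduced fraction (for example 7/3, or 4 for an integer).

Clipped polygon: [(11,10) (17,10) (17,69/4) (14,18) (11,18)]

1. After x ≥ 11: [(11,11/9) (18,2) (19,4) (19,7) (18,17) (14,18) (11,18)]
2. After x ≤ 17: [(11,11/9) (17,17/9) (17,69/4) (14,18) (11,18)]
3. After y ≥ 10: [(11,10) (17,10) (17,69/4) (14,18) (11,18)]
4. After y ≤ 20: [(11,10) (17,10) (17,69/4) (14,18) (11,18)]
5. Canonical ring: [(11,10) (17,10) (17,69/4) (14,18) (11,18)]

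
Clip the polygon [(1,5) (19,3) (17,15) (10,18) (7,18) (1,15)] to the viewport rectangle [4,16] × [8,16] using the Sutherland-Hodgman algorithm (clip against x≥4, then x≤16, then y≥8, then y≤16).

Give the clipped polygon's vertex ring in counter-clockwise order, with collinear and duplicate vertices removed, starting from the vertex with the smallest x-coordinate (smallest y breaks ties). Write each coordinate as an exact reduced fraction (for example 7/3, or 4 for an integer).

1. After x ≥ 4: [(4,14/3) (19,3) (17,15) (10,18) (7,18) (4,33/2)]
2. After x ≤ 16: [(4,14/3) (16,10/3) (16,108/7) (10,18) (7,18) (4,33/2)]
3. After y ≥ 8: [(4,8) (16,8) (16,108/7) (10,18) (7,18) (4,33/2)]
4. After y ≤ 16: [(4,16) (4,8) (16,8) (16,108/7) (44/3,16)]
5. Canonical ring: [(4,8) (16,8) (16,108/7) (44/3,16) (4,16)]

Clipped polygon: [(4,8) (16,8) (16,108/7) (44/3,16) (4,16)]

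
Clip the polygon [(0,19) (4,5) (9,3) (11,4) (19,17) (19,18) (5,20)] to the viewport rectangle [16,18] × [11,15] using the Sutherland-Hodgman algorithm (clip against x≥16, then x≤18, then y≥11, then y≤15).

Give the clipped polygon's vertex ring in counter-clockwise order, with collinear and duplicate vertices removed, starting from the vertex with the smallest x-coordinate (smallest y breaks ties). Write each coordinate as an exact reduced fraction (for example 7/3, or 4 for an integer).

1. After x ≥ 16: [(16,97/8) (19,17) (19,18) (16,129/7)]
2. After x ≤ 18: [(16,97/8) (18,123/8) (18,127/7) (16,129/7)]
3. After y ≥ 11: [(16,97/8) (18,123/8) (18,127/7) (16,129/7)]
4. After y ≤ 15: [(16,15) (16,97/8) (231/13,15)]
5. Canonical ring: [(16,97/8) (231/13,15) (16,15)]

Clipped polygon: [(16,97/8) (231/13,15) (16,15)]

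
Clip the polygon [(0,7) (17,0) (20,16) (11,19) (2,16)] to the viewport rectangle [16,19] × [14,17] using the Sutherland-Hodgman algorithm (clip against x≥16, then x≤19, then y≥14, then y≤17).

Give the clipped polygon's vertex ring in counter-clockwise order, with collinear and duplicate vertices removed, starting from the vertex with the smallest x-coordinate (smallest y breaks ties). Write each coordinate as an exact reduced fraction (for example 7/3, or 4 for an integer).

Clipped polygon: [(16,14) (19,14) (19,49/3) (17,17) (16,17)]

1. After x ≥ 16: [(16,7/17) (17,0) (20,16) (16,52/3)]
2. After x ≤ 19: [(16,7/17) (17,0) (19,32/3) (19,49/3) (16,52/3)]
3. After y ≥ 14: [(16,14) (19,14) (19,49/3) (16,52/3)]
4. After y ≤ 17: [(16,17) (16,14) (19,14) (19,49/3) (17,17)]
5. Canonical ring: [(16,14) (19,14) (19,49/3) (17,17) (16,17)]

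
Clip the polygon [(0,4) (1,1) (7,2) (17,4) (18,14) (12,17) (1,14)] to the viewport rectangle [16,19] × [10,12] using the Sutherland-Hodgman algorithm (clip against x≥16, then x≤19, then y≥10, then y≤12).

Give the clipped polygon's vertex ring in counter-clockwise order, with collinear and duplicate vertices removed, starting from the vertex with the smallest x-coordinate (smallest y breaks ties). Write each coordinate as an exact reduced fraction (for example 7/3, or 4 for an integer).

Clipped polygon: [(16,10) (88/5,10) (89/5,12) (16,12)]

1. After x ≥ 16: [(16,19/5) (17,4) (18,14) (16,15)]
2. After x ≤ 19: [(16,19/5) (17,4) (18,14) (16,15)]
3. After y ≥ 10: [(16,10) (88/5,10) (18,14) (16,15)]
4. After y ≤ 12: [(16,12) (16,10) (88/5,10) (89/5,12)]
5. Canonical ring: [(16,10) (88/5,10) (89/5,12) (16,12)]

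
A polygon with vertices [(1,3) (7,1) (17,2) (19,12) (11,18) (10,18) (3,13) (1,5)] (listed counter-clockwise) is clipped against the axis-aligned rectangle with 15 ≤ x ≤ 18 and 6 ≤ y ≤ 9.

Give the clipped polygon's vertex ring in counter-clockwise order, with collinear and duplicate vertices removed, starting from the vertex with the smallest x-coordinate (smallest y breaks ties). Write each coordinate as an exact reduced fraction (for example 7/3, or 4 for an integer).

Clipped polygon: [(15,6) (89/5,6) (18,7) (18,9) (15,9)]

1. After x ≥ 15: [(15,9/5) (17,2) (19,12) (15,15)]
2. After x ≤ 18: [(15,9/5) (17,2) (18,7) (18,51/4) (15,15)]
3. After y ≥ 6: [(15,6) (89/5,6) (18,7) (18,51/4) (15,15)]
4. After y ≤ 9: [(15,9) (15,6) (89/5,6) (18,7) (18,9)]
5. Canonical ring: [(15,6) (89/5,6) (18,7) (18,9) (15,9)]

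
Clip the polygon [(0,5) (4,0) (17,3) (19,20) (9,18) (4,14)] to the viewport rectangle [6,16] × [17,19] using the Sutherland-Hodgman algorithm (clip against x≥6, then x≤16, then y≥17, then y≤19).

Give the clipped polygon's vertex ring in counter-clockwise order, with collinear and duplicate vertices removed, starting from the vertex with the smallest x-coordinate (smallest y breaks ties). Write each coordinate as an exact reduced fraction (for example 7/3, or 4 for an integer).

1. After x ≥ 6: [(6,6/13) (17,3) (19,20) (9,18) (6,78/5)]
2. After x ≤ 16: [(6,6/13) (16,36/13) (16,97/5) (9,18) (6,78/5)]
3. After y ≥ 17: [(16,17) (16,97/5) (9,18) (31/4,17)]
4. After y ≤ 19: [(16,17) (16,19) (14,19) (9,18) (31/4,17)]
5. Canonical ring: [(31/4,17) (16,17) (16,19) (14,19) (9,18)]

Clipped polygon: [(31/4,17) (16,17) (16,19) (14,19) (9,18)]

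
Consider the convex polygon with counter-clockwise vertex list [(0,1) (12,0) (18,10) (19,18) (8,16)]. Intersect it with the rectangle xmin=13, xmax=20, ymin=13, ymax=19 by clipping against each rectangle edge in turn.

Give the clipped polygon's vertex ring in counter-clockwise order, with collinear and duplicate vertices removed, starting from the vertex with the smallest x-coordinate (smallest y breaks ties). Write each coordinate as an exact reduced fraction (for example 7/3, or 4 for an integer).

Clipped polygon: [(13,13) (147/8,13) (19,18) (13,186/11)]

1. After x ≥ 13: [(13,5/3) (18,10) (19,18) (13,186/11)]
2. After x ≤ 20: [(13,5/3) (18,10) (19,18) (13,186/11)]
3. After y ≥ 13: [(13,13) (147/8,13) (19,18) (13,186/11)]
4. After y ≤ 19: [(13,13) (147/8,13) (19,18) (13,186/11)]
5. Canonical ring: [(13,13) (147/8,13) (19,18) (13,186/11)]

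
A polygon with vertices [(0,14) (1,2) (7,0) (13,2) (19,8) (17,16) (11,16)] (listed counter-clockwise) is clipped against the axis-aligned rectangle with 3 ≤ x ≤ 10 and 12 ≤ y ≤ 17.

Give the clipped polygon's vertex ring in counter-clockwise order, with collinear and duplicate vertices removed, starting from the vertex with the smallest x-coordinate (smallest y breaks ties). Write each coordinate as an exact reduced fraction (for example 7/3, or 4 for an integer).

1. After x ≥ 3: [(3,160/11) (3,4/3) (7,0) (13,2) (19,8) (17,16) (11,16)]
2. After x ≤ 10: [(10,174/11) (3,160/11) (3,4/3) (7,0) (10,1)]
3. After y ≥ 12: [(10,12) (10,174/11) (3,160/11) (3,12)]
4. After y ≤ 17: [(10,12) (10,174/11) (3,160/11) (3,12)]
5. Canonical ring: [(3,12) (10,12) (10,174/11) (3,160/11)]

Clipped polygon: [(3,12) (10,12) (10,174/11) (3,160/11)]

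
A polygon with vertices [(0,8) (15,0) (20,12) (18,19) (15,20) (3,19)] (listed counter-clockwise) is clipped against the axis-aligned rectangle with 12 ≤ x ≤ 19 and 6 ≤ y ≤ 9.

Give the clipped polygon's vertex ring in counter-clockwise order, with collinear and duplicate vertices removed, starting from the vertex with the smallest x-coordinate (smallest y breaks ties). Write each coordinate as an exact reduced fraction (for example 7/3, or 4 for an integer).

Clipped polygon: [(12,6) (35/2,6) (75/4,9) (12,9)]

1. After x ≥ 12: [(12,8/5) (15,0) (20,12) (18,19) (15,20) (12,79/4)]
2. After x ≤ 19: [(12,8/5) (15,0) (19,48/5) (19,31/2) (18,19) (15,20) (12,79/4)]
3. After y ≥ 6: [(12,6) (35/2,6) (19,48/5) (19,31/2) (18,19) (15,20) (12,79/4)]
4. After y ≤ 9: [(12,9) (12,6) (35/2,6) (75/4,9)]
5. Canonical ring: [(12,6) (35/2,6) (75/4,9) (12,9)]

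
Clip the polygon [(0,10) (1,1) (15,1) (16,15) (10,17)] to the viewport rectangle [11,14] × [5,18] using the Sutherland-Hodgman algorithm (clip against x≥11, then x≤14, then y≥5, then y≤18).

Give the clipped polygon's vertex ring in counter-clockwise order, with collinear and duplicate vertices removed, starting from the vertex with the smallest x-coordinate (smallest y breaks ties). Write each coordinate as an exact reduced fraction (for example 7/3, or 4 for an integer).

Clipped polygon: [(11,5) (14,5) (14,47/3) (11,50/3)]

1. After x ≥ 11: [(11,1) (15,1) (16,15) (11,50/3)]
2. After x ≤ 14: [(11,1) (14,1) (14,47/3) (11,50/3)]
3. After y ≥ 5: [(11,5) (14,5) (14,47/3) (11,50/3)]
4. After y ≤ 18: [(11,5) (14,5) (14,47/3) (11,50/3)]
5. Canonical ring: [(11,5) (14,5) (14,47/3) (11,50/3)]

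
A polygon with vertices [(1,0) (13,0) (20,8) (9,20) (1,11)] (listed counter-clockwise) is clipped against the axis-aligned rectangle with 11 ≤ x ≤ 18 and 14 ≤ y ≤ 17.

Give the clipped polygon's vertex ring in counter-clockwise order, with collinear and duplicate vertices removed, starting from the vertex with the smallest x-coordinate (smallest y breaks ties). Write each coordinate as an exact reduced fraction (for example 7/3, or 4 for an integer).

Clipped polygon: [(11,14) (29/2,14) (47/4,17) (11,17)]

1. After x ≥ 11: [(11,0) (13,0) (20,8) (11,196/11)]
2. After x ≤ 18: [(11,0) (13,0) (18,40/7) (18,112/11) (11,196/11)]
3. After y ≥ 14: [(11,14) (29/2,14) (11,196/11)]
4. After y ≤ 17: [(11,17) (11,14) (29/2,14) (47/4,17)]
5. Canonical ring: [(11,14) (29/2,14) (47/4,17) (11,17)]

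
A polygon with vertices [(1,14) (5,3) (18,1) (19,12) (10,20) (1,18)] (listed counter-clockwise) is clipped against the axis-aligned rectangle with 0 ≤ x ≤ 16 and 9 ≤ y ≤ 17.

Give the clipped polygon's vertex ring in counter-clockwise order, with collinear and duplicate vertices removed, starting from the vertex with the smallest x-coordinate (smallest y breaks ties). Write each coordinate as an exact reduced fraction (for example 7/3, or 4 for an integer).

Clipped polygon: [(1,14) (31/11,9) (16,9) (16,44/3) (107/8,17) (1,17)]

1. After x ≥ 0: [(1,14) (5,3) (18,1) (19,12) (10,20) (1,18)]
2. After x ≤ 16: [(1,14) (5,3) (16,17/13) (16,44/3) (10,20) (1,18)]
3. After y ≥ 9: [(1,14) (31/11,9) (16,9) (16,44/3) (10,20) (1,18)]
4. After y ≤ 17: [(1,17) (1,14) (31/11,9) (16,9) (16,44/3) (107/8,17)]
5. Canonical ring: [(1,14) (31/11,9) (16,9) (16,44/3) (107/8,17) (1,17)]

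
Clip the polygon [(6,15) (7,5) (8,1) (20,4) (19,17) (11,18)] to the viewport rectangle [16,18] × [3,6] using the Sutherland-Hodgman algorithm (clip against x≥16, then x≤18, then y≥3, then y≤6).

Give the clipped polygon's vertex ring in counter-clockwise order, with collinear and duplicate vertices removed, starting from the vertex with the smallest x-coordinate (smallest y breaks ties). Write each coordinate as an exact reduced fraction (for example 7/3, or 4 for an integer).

Clipped polygon: [(16,3) (18,7/2) (18,6) (16,6)]

1. After x ≥ 16: [(16,3) (20,4) (19,17) (16,139/8)]
2. After x ≤ 18: [(16,3) (18,7/2) (18,137/8) (16,139/8)]
3. After y ≥ 3: [(16,3) (18,7/2) (18,137/8) (16,139/8)]
4. After y ≤ 6: [(16,6) (16,3) (18,7/2) (18,6)]
5. Canonical ring: [(16,3) (18,7/2) (18,6) (16,6)]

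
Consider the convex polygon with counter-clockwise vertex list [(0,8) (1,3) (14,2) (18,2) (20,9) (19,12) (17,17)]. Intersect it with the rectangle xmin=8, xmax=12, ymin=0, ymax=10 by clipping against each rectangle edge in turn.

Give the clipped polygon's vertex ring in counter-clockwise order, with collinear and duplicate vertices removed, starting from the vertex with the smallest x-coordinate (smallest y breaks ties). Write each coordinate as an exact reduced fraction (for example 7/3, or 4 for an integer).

Clipped polygon: [(8,32/13) (12,28/13) (12,10) (8,10)]

1. After x ≥ 8: [(8,208/17) (8,32/13) (14,2) (18,2) (20,9) (19,12) (17,17)]
2. After x ≤ 12: [(12,244/17) (8,208/17) (8,32/13) (12,28/13)]
3. After y ≥ 0: [(12,244/17) (8,208/17) (8,32/13) (12,28/13)]
4. After y ≤ 10: [(12,10) (8,10) (8,32/13) (12,28/13)]
5. Canonical ring: [(8,32/13) (12,28/13) (12,10) (8,10)]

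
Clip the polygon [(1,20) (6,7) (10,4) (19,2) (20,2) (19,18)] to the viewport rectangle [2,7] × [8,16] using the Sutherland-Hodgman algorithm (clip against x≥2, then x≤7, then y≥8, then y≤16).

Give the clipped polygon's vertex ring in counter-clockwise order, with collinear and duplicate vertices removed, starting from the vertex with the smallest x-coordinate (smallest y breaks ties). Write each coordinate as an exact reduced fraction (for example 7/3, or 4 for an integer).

Clipped polygon: [(33/13,16) (73/13,8) (7,8) (7,16)]

1. After x ≥ 2: [(2,179/9) (2,87/5) (6,7) (10,4) (19,2) (20,2) (19,18)]
2. After x ≤ 7: [(7,58/3) (2,179/9) (2,87/5) (6,7) (7,25/4)]
3. After y ≥ 8: [(7,8) (7,58/3) (2,179/9) (2,87/5) (73/13,8)]
4. After y ≤ 16: [(7,8) (7,16) (33/13,16) (73/13,8)]
5. Canonical ring: [(33/13,16) (73/13,8) (7,8) (7,16)]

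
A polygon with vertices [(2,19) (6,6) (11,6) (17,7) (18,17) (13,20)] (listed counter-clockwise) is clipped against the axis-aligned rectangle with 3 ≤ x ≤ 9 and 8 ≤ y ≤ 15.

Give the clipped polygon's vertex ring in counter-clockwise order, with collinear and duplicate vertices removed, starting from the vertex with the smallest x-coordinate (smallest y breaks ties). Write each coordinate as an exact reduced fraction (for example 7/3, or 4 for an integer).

Clipped polygon: [(42/13,15) (70/13,8) (9,8) (9,15)]

1. After x ≥ 3: [(3,210/11) (3,63/4) (6,6) (11,6) (17,7) (18,17) (13,20)]
2. After x ≤ 9: [(9,216/11) (3,210/11) (3,63/4) (6,6) (9,6)]
3. After y ≥ 8: [(9,8) (9,216/11) (3,210/11) (3,63/4) (70/13,8)]
4. After y ≤ 15: [(9,8) (9,15) (42/13,15) (70/13,8)]
5. Canonical ring: [(42/13,15) (70/13,8) (9,8) (9,15)]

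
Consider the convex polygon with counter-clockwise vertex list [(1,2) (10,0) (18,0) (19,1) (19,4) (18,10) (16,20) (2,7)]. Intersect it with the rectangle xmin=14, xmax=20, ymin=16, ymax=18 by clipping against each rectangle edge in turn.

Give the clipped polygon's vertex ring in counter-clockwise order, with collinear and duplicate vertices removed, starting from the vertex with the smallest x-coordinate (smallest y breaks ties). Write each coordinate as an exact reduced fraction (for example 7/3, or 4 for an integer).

Clipped polygon: [(14,16) (84/5,16) (82/5,18) (14,18)]

1. After x ≥ 14: [(14,0) (18,0) (19,1) (19,4) (18,10) (16,20) (14,127/7)]
2. After x ≤ 20: [(14,0) (18,0) (19,1) (19,4) (18,10) (16,20) (14,127/7)]
3. After y ≥ 16: [(14,16) (84/5,16) (16,20) (14,127/7)]
4. After y ≤ 18: [(14,18) (14,16) (84/5,16) (82/5,18)]
5. Canonical ring: [(14,16) (84/5,16) (82/5,18) (14,18)]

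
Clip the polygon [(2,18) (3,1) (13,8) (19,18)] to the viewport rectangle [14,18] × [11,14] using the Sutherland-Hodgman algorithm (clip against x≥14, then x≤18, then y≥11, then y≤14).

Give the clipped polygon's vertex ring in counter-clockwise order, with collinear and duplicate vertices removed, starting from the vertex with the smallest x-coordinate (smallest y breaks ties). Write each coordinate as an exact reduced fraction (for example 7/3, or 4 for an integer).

Clipped polygon: [(14,11) (74/5,11) (83/5,14) (14,14)]

1. After x ≥ 14: [(14,18) (14,29/3) (19,18)]
2. After x ≤ 18: [(18,18) (14,18) (14,29/3) (18,49/3)]
3. After y ≥ 11: [(18,18) (14,18) (14,11) (74/5,11) (18,49/3)]
4. After y ≤ 14: [(14,14) (14,11) (74/5,11) (83/5,14)]
5. Canonical ring: [(14,11) (74/5,11) (83/5,14) (14,14)]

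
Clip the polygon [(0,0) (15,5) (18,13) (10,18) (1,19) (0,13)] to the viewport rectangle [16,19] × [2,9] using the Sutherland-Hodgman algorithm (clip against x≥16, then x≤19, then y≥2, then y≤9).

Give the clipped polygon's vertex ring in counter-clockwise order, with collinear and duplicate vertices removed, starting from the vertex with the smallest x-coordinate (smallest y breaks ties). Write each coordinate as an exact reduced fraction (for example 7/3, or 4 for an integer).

Clipped polygon: [(16,23/3) (33/2,9) (16,9)]

1. After x ≥ 16: [(16,23/3) (18,13) (16,57/4)]
2. After x ≤ 19: [(16,23/3) (18,13) (16,57/4)]
3. After y ≥ 2: [(16,23/3) (18,13) (16,57/4)]
4. After y ≤ 9: [(16,9) (16,23/3) (33/2,9)]
5. Canonical ring: [(16,23/3) (33/2,9) (16,9)]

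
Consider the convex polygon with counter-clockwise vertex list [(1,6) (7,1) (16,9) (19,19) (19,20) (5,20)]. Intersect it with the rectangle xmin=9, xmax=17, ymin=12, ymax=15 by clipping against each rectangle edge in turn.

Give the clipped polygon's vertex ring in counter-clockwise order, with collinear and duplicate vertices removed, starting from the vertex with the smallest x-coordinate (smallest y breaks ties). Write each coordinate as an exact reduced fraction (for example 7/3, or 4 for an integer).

Clipped polygon: [(9,12) (169/10,12) (17,37/3) (17,15) (9,15)]

1. After x ≥ 9: [(9,25/9) (16,9) (19,19) (19,20) (9,20)]
2. After x ≤ 17: [(9,25/9) (16,9) (17,37/3) (17,20) (9,20)]
3. After y ≥ 12: [(9,12) (169/10,12) (17,37/3) (17,20) (9,20)]
4. After y ≤ 15: [(9,15) (9,12) (169/10,12) (17,37/3) (17,15)]
5. Canonical ring: [(9,12) (169/10,12) (17,37/3) (17,15) (9,15)]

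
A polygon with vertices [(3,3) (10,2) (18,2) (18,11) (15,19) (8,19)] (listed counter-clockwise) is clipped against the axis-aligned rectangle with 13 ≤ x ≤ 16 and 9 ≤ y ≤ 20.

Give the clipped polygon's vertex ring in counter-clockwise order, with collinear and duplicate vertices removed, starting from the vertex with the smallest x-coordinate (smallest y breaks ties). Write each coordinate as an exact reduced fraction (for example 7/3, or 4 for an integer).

1. After x ≥ 13: [(13,2) (18,2) (18,11) (15,19) (13,19)]
2. After x ≤ 16: [(13,2) (16,2) (16,49/3) (15,19) (13,19)]
3. After y ≥ 9: [(13,9) (16,9) (16,49/3) (15,19) (13,19)]
4. After y ≤ 20: [(13,9) (16,9) (16,49/3) (15,19) (13,19)]
5. Canonical ring: [(13,9) (16,9) (16,49/3) (15,19) (13,19)]

Clipped polygon: [(13,9) (16,9) (16,49/3) (15,19) (13,19)]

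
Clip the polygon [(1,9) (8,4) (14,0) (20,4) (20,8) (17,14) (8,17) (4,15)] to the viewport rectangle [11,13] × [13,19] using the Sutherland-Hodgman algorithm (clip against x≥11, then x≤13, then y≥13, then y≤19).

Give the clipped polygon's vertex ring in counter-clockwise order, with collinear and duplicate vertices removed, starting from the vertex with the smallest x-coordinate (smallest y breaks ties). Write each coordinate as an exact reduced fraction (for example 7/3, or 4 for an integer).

1. After x ≥ 11: [(11,2) (14,0) (20,4) (20,8) (17,14) (11,16)]
2. After x ≤ 13: [(11,2) (13,2/3) (13,46/3) (11,16)]
3. After y ≥ 13: [(11,13) (13,13) (13,46/3) (11,16)]
4. After y ≤ 19: [(11,13) (13,13) (13,46/3) (11,16)]
5. Canonical ring: [(11,13) (13,13) (13,46/3) (11,16)]

Clipped polygon: [(11,13) (13,13) (13,46/3) (11,16)]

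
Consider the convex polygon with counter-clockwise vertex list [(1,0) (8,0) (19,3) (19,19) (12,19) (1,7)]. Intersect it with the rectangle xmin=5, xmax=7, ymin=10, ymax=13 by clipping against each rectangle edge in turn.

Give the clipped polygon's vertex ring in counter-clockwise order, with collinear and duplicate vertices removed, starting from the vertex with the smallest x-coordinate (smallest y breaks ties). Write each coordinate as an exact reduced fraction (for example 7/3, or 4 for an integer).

Clipped polygon: [(5,10) (7,10) (7,13) (13/2,13) (5,125/11)]

1. After x ≥ 5: [(5,0) (8,0) (19,3) (19,19) (12,19) (5,125/11)]
2. After x ≤ 7: [(5,0) (7,0) (7,149/11) (5,125/11)]
3. After y ≥ 10: [(5,10) (7,10) (7,149/11) (5,125/11)]
4. After y ≤ 13: [(5,10) (7,10) (7,13) (13/2,13) (5,125/11)]
5. Canonical ring: [(5,10) (7,10) (7,13) (13/2,13) (5,125/11)]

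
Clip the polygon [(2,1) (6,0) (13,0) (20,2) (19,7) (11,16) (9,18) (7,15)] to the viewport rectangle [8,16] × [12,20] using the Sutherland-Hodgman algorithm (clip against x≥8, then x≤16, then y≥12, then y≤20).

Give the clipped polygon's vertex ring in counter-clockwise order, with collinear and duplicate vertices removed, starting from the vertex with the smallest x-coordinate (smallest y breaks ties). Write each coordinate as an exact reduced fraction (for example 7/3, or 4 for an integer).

Clipped polygon: [(8,12) (131/9,12) (11,16) (9,18) (8,33/2)]

1. After x ≥ 8: [(8,0) (13,0) (20,2) (19,7) (11,16) (9,18) (8,33/2)]
2. After x ≤ 16: [(8,0) (13,0) (16,6/7) (16,83/8) (11,16) (9,18) (8,33/2)]
3. After y ≥ 12: [(8,12) (131/9,12) (11,16) (9,18) (8,33/2)]
4. After y ≤ 20: [(8,12) (131/9,12) (11,16) (9,18) (8,33/2)]
5. Canonical ring: [(8,12) (131/9,12) (11,16) (9,18) (8,33/2)]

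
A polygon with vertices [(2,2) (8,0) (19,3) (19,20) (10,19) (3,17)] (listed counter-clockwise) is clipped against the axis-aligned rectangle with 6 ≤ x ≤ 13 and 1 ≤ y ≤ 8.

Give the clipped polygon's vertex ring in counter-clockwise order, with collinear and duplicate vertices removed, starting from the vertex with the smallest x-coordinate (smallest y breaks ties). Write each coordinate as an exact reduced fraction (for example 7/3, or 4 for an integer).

1. After x ≥ 6: [(6,2/3) (8,0) (19,3) (19,20) (10,19) (6,125/7)]
2. After x ≤ 13: [(6,2/3) (8,0) (13,15/11) (13,58/3) (10,19) (6,125/7)]
3. After y ≥ 1: [(6,1) (35/3,1) (13,15/11) (13,58/3) (10,19) (6,125/7)]
4. After y ≤ 8: [(6,8) (6,1) (35/3,1) (13,15/11) (13,8)]
5. Canonical ring: [(6,1) (35/3,1) (13,15/11) (13,8) (6,8)]

Clipped polygon: [(6,1) (35/3,1) (13,15/11) (13,8) (6,8)]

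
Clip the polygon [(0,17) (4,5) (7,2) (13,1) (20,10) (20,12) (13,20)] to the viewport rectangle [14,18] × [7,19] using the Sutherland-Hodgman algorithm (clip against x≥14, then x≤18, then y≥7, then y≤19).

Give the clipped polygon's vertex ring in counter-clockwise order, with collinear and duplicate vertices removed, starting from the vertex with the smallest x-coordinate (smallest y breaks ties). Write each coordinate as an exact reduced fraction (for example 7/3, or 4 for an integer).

1. After x ≥ 14: [(14,16/7) (20,10) (20,12) (14,132/7)]
2. After x ≤ 18: [(14,16/7) (18,52/7) (18,100/7) (14,132/7)]
3. After y ≥ 7: [(14,7) (53/3,7) (18,52/7) (18,100/7) (14,132/7)]
4. After y ≤ 19: [(14,7) (53/3,7) (18,52/7) (18,100/7) (14,132/7)]
5. Canonical ring: [(14,7) (53/3,7) (18,52/7) (18,100/7) (14,132/7)]

Clipped polygon: [(14,7) (53/3,7) (18,52/7) (18,100/7) (14,132/7)]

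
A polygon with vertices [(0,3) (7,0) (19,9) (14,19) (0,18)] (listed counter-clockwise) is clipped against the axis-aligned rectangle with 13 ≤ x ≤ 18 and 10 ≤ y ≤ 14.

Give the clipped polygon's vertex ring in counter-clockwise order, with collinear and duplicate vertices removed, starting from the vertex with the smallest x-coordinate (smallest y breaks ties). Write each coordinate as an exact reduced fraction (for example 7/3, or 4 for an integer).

1. After x ≥ 13: [(13,9/2) (19,9) (14,19) (13,265/14)]
2. After x ≤ 18: [(13,9/2) (18,33/4) (18,11) (14,19) (13,265/14)]
3. After y ≥ 10: [(13,10) (18,10) (18,11) (14,19) (13,265/14)]
4. After y ≤ 14: [(13,14) (13,10) (18,10) (18,11) (33/2,14)]
5. Canonical ring: [(13,10) (18,10) (18,11) (33/2,14) (13,14)]

Clipped polygon: [(13,10) (18,10) (18,11) (33/2,14) (13,14)]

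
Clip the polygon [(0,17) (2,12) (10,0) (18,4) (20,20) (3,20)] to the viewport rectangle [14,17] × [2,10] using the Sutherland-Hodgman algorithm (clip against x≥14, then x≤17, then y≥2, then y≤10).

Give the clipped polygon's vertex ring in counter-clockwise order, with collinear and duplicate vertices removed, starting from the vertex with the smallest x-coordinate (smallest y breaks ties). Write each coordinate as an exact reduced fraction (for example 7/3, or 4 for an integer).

1. After x ≥ 14: [(14,2) (18,4) (20,20) (14,20)]
2. After x ≤ 17: [(14,2) (17,7/2) (17,20) (14,20)]
3. After y ≥ 2: [(14,2) (17,7/2) (17,20) (14,20)]
4. After y ≤ 10: [(14,10) (14,2) (17,7/2) (17,10)]
5. Canonical ring: [(14,2) (17,7/2) (17,10) (14,10)]

Clipped polygon: [(14,2) (17,7/2) (17,10) (14,10)]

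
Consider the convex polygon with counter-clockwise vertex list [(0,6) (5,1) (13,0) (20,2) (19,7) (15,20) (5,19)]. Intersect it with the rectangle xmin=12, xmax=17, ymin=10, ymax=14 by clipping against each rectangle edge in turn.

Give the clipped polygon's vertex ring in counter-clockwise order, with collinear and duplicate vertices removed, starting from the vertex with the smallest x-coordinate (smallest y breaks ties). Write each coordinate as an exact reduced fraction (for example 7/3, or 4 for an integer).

1. After x ≥ 12: [(12,1/8) (13,0) (20,2) (19,7) (15,20) (12,197/10)]
2. After x ≤ 17: [(12,1/8) (13,0) (17,8/7) (17,27/2) (15,20) (12,197/10)]
3. After y ≥ 10: [(12,10) (17,10) (17,27/2) (15,20) (12,197/10)]
4. After y ≤ 14: [(12,14) (12,10) (17,10) (17,27/2) (219/13,14)]
5. Canonical ring: [(12,10) (17,10) (17,27/2) (219/13,14) (12,14)]

Clipped polygon: [(12,10) (17,10) (17,27/2) (219/13,14) (12,14)]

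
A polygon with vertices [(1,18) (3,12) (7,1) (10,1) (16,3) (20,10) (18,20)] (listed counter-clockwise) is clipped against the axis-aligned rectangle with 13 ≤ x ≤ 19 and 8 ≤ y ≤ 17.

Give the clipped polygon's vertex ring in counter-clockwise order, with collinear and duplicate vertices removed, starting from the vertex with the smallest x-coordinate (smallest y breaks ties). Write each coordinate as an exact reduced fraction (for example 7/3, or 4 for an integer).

Clipped polygon: [(13,8) (132/7,8) (19,33/4) (19,15) (93/5,17) (13,17)]

1. After x ≥ 13: [(13,330/17) (13,2) (16,3) (20,10) (18,20)]
2. After x ≤ 19: [(13,330/17) (13,2) (16,3) (19,33/4) (19,15) (18,20)]
3. After y ≥ 8: [(13,330/17) (13,8) (132/7,8) (19,33/4) (19,15) (18,20)]
4. After y ≤ 17: [(13,17) (13,8) (132/7,8) (19,33/4) (19,15) (93/5,17)]
5. Canonical ring: [(13,8) (132/7,8) (19,33/4) (19,15) (93/5,17) (13,17)]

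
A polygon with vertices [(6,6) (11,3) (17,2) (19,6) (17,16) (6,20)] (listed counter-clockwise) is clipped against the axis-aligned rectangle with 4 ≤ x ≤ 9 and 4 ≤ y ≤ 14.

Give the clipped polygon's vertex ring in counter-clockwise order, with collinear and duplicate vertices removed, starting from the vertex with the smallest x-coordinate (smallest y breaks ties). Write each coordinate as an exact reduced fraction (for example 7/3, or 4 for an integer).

Clipped polygon: [(6,6) (9,21/5) (9,14) (6,14)]

1. After x ≥ 4: [(6,6) (11,3) (17,2) (19,6) (17,16) (6,20)]
2. After x ≤ 9: [(6,6) (9,21/5) (9,208/11) (6,20)]
3. After y ≥ 4: [(6,6) (9,21/5) (9,208/11) (6,20)]
4. After y ≤ 14: [(6,14) (6,6) (9,21/5) (9,14)]
5. Canonical ring: [(6,6) (9,21/5) (9,14) (6,14)]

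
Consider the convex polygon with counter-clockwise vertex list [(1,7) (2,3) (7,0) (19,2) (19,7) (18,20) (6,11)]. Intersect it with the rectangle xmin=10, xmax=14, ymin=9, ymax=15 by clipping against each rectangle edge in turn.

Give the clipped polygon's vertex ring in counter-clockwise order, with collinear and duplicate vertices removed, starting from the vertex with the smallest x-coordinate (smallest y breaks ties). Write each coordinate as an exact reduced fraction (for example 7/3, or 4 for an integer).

1. After x ≥ 10: [(10,1/2) (19,2) (19,7) (18,20) (10,14)]
2. After x ≤ 14: [(10,1/2) (14,7/6) (14,17) (10,14)]
3. After y ≥ 9: [(10,9) (14,9) (14,17) (10,14)]
4. After y ≤ 15: [(10,9) (14,9) (14,15) (34/3,15) (10,14)]
5. Canonical ring: [(10,9) (14,9) (14,15) (34/3,15) (10,14)]

Clipped polygon: [(10,9) (14,9) (14,15) (34/3,15) (10,14)]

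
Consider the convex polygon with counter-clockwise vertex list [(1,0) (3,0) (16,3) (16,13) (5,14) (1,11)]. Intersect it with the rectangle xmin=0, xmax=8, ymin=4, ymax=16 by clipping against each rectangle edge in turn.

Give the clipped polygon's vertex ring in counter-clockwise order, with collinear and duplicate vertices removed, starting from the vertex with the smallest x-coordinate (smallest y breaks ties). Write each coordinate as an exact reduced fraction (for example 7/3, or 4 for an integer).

Clipped polygon: [(1,4) (8,4) (8,151/11) (5,14) (1,11)]

1. After x ≥ 0: [(1,0) (3,0) (16,3) (16,13) (5,14) (1,11)]
2. After x ≤ 8: [(1,0) (3,0) (8,15/13) (8,151/11) (5,14) (1,11)]
3. After y ≥ 4: [(1,4) (8,4) (8,151/11) (5,14) (1,11)]
4. After y ≤ 16: [(1,4) (8,4) (8,151/11) (5,14) (1,11)]
5. Canonical ring: [(1,4) (8,4) (8,151/11) (5,14) (1,11)]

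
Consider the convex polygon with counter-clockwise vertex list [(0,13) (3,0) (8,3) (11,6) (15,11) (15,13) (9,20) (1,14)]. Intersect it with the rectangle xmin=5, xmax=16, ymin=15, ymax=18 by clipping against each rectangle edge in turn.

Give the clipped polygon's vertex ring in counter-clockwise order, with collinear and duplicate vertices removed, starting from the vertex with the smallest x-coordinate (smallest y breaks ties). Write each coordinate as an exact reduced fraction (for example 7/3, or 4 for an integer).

1. After x ≥ 5: [(5,6/5) (8,3) (11,6) (15,11) (15,13) (9,20) (5,17)]
2. After x ≤ 16: [(5,6/5) (8,3) (11,6) (15,11) (15,13) (9,20) (5,17)]
3. After y ≥ 15: [(5,15) (93/7,15) (9,20) (5,17)]
4. After y ≤ 18: [(5,15) (93/7,15) (75/7,18) (19/3,18) (5,17)]
5. Canonical ring: [(5,15) (93/7,15) (75/7,18) (19/3,18) (5,17)]

Clipped polygon: [(5,15) (93/7,15) (75/7,18) (19/3,18) (5,17)]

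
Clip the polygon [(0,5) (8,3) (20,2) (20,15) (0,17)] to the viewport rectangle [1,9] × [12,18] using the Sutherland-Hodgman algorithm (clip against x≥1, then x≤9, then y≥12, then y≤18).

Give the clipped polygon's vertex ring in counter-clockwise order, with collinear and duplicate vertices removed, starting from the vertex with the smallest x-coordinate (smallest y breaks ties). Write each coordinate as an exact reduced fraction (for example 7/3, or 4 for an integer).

1. After x ≥ 1: [(1,19/4) (8,3) (20,2) (20,15) (1,169/10)]
2. After x ≤ 9: [(1,19/4) (8,3) (9,35/12) (9,161/10) (1,169/10)]
3. After y ≥ 12: [(1,12) (9,12) (9,161/10) (1,169/10)]
4. After y ≤ 18: [(1,12) (9,12) (9,161/10) (1,169/10)]
5. Canonical ring: [(1,12) (9,12) (9,161/10) (1,169/10)]

Clipped polygon: [(1,12) (9,12) (9,161/10) (1,169/10)]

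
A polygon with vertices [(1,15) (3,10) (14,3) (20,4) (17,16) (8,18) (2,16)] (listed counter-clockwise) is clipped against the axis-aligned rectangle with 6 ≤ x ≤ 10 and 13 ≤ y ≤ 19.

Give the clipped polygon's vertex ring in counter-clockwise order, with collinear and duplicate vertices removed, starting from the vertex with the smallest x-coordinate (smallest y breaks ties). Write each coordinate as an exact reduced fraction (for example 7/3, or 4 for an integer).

1. After x ≥ 6: [(6,89/11) (14,3) (20,4) (17,16) (8,18) (6,52/3)]
2. After x ≤ 10: [(6,89/11) (10,61/11) (10,158/9) (8,18) (6,52/3)]
3. After y ≥ 13: [(6,13) (10,13) (10,158/9) (8,18) (6,52/3)]
4. After y ≤ 19: [(6,13) (10,13) (10,158/9) (8,18) (6,52/3)]
5. Canonical ring: [(6,13) (10,13) (10,158/9) (8,18) (6,52/3)]

Clipped polygon: [(6,13) (10,13) (10,158/9) (8,18) (6,52/3)]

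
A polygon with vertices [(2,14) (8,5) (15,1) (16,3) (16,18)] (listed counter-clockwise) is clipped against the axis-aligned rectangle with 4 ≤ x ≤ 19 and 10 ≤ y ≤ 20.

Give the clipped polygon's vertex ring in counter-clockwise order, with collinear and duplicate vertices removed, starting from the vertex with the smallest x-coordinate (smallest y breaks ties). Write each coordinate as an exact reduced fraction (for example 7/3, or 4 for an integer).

Clipped polygon: [(4,11) (14/3,10) (16,10) (16,18) (4,102/7)]

1. After x ≥ 4: [(4,102/7) (4,11) (8,5) (15,1) (16,3) (16,18)]
2. After x ≤ 19: [(4,102/7) (4,11) (8,5) (15,1) (16,3) (16,18)]
3. After y ≥ 10: [(4,102/7) (4,11) (14/3,10) (16,10) (16,18)]
4. After y ≤ 20: [(4,102/7) (4,11) (14/3,10) (16,10) (16,18)]
5. Canonical ring: [(4,11) (14/3,10) (16,10) (16,18) (4,102/7)]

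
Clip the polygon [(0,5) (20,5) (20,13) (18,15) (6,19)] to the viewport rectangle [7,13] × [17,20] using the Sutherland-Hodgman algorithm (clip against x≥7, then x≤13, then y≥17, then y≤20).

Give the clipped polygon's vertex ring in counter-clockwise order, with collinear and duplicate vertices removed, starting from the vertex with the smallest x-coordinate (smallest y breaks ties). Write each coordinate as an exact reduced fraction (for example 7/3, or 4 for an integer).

Clipped polygon: [(7,17) (12,17) (7,56/3)]

1. After x ≥ 7: [(7,5) (20,5) (20,13) (18,15) (7,56/3)]
2. After x ≤ 13: [(7,5) (13,5) (13,50/3) (7,56/3)]
3. After y ≥ 17: [(7,17) (12,17) (7,56/3)]
4. After y ≤ 20: [(7,17) (12,17) (7,56/3)]
5. Canonical ring: [(7,17) (12,17) (7,56/3)]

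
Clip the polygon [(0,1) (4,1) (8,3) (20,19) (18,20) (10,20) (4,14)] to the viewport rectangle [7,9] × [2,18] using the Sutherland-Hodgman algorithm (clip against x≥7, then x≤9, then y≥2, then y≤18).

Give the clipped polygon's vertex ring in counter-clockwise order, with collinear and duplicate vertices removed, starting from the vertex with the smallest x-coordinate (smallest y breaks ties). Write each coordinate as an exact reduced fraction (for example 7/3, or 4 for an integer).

1. After x ≥ 7: [(7,5/2) (8,3) (20,19) (18,20) (10,20) (7,17)]
2. After x ≤ 9: [(7,5/2) (8,3) (9,13/3) (9,19) (7,17)]
3. After y ≥ 2: [(7,5/2) (8,3) (9,13/3) (9,19) (7,17)]
4. After y ≤ 18: [(7,5/2) (8,3) (9,13/3) (9,18) (8,18) (7,17)]
5. Canonical ring: [(7,5/2) (8,3) (9,13/3) (9,18) (8,18) (7,17)]

Clipped polygon: [(7,5/2) (8,3) (9,13/3) (9,18) (8,18) (7,17)]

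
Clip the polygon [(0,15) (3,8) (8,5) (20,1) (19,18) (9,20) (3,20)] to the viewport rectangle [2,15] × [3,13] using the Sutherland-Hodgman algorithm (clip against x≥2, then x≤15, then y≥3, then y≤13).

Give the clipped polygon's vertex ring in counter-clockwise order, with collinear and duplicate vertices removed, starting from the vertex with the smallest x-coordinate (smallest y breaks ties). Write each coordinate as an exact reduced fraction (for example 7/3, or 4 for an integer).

1. After x ≥ 2: [(2,55/3) (2,31/3) (3,8) (8,5) (20,1) (19,18) (9,20) (3,20)]
2. After x ≤ 15: [(2,55/3) (2,31/3) (3,8) (8,5) (15,8/3) (15,94/5) (9,20) (3,20)]
3. After y ≥ 3: [(2,55/3) (2,31/3) (3,8) (8,5) (14,3) (15,3) (15,94/5) (9,20) (3,20)]
4. After y ≤ 13: [(2,13) (2,31/3) (3,8) (8,5) (14,3) (15,3) (15,13)]
5. Canonical ring: [(2,31/3) (3,8) (8,5) (14,3) (15,3) (15,13) (2,13)]

Clipped polygon: [(2,31/3) (3,8) (8,5) (14,3) (15,3) (15,13) (2,13)]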